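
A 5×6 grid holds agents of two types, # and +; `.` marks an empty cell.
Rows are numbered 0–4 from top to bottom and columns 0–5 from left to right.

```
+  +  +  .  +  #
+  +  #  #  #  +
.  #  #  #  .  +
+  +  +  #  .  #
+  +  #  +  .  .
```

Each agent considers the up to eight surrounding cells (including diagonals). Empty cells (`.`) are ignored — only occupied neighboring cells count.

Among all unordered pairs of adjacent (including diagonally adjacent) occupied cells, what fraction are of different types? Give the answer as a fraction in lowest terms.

26/59

Scan each occupied cell's neighbors to the right and below (and the two forward diagonals) so each pair is counted once.
From row 0: 7 unlike of 16 pairs (running 7/16).
From row 1: 6 unlike of 16 pairs (running 13/32).
From row 2: 7 unlike of 11 pairs (running 20/43).
From row 3: 4 unlike of 13 pairs (running 24/56).
From row 4: 2 unlike of 3 pairs (running 26/59).
Total adjacent occupied pairs: 59; unlike-type pairs: 26.
26/59 is already in lowest terms.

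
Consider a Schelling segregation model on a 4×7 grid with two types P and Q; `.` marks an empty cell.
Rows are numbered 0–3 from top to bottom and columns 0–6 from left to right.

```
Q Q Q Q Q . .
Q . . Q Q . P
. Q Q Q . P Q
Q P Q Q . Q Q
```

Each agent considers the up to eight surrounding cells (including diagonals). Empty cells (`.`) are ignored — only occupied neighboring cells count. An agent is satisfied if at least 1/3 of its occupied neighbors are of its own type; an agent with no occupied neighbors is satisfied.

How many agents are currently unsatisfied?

2

(0,0)Q 2/2 ✓
(0,1)Q 3/3 ✓
(0,2)Q 3/3 ✓
(0,3)Q 4/4 ✓
(0,4)Q 3/3 ✓
(1,0)Q 3/3 ✓
(1,3)Q 6/6 ✓
(1,4)Q 4/5 ✓
(1,6)P 1/2 ✓
(2,1)Q 4/5 ✓
(2,2)Q 5/6 ✓
(2,3)Q 5/5 ✓
(2,5)P 1/5 ✗
(2,6)Q 2/4 ✓
(3,0)Q 1/2 ✓
(3,1)P 0/4 ✗
(3,2)Q 4/5 ✓
(3,3)Q 3/3 ✓
(3,5)Q 2/3 ✓
(3,6)Q 2/3 ✓
Unsatisfied: (2,5), (3,1) — 2 in total.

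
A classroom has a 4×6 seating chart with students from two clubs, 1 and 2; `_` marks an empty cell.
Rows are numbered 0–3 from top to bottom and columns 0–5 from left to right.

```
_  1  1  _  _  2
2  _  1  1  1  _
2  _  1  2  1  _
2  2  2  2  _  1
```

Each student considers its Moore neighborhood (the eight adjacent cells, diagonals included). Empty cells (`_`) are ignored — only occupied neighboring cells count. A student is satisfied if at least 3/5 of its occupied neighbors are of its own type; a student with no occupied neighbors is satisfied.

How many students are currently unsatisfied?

6

(0,1)1 2/3 satisfied
(0,2)1 3/3 satisfied
(0,5)2 0/1 not
(1,0)2 1/2 not
(1,2)1 4/5 satisfied
(1,3)1 5/6 satisfied
(1,4)1 2/4 not
(2,0)2 3/3 satisfied
(2,2)1 2/6 not
(2,3)2 2/7 not
(2,4)1 3/5 satisfied
(3,0)2 2/2 satisfied
(3,1)2 3/4 satisfied
(3,2)2 3/4 satisfied
(3,3)2 2/4 not
(3,5)1 1/1 satisfied
Unsatisfied: (0,5), (1,0), (1,4), (2,2), (2,3), (3,3) — 6 in total.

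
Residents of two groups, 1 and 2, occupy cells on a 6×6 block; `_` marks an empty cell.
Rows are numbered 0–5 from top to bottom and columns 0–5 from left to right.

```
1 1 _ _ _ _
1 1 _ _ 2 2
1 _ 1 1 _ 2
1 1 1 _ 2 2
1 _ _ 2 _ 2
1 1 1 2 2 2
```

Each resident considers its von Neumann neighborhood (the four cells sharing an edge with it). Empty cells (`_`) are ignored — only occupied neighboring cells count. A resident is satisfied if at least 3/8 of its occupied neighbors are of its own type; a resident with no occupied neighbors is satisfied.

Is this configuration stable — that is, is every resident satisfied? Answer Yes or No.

Yes

(0,0)1 2/2 ✓
(0,1)1 2/2 ✓
(1,0)1 3/3 ✓
(1,1)1 2/2 ✓
(1,4)2 1/1 ✓
(1,5)2 2/2 ✓
(2,0)1 2/2 ✓
(2,2)1 2/2 ✓
(2,3)1 1/1 ✓
(2,5)2 2/2 ✓
(3,0)1 3/3 ✓
(3,1)1 2/2 ✓
(3,2)1 2/2 ✓
(3,4)2 1/1 ✓
(3,5)2 3/3 ✓
(4,0)1 2/2 ✓
(4,3)2 1/1 ✓
(4,5)2 2/2 ✓
(5,0)1 2/2 ✓
(5,1)1 2/2 ✓
(5,2)1 1/2 ✓
(5,3)2 2/3 ✓
(5,4)2 2/2 ✓
(5,5)2 2/2 ✓
All meet the threshold, so the configuration is stable.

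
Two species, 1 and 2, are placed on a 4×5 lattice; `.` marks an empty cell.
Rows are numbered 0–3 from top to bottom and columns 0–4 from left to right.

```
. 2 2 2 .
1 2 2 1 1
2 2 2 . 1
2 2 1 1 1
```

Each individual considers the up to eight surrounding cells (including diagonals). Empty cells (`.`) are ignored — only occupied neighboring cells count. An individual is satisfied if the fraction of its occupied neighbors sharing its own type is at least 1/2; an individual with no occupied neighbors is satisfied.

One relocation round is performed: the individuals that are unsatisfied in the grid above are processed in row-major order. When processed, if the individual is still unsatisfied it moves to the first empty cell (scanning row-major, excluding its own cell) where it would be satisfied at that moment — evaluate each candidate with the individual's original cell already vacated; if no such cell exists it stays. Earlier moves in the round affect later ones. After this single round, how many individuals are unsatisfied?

1

Initially unsatisfied (in order): (1,0), (1,3), (3,2).
  (1,0) → (0,4).
  (1,3) → (2,3).
  (3,2) → (1,3).
Resulting grid:
. 2 2 2 1
. 2 2 1 1
2 2 2 1 1
2 2 . 1 1
Unsatisfied now: (0,3).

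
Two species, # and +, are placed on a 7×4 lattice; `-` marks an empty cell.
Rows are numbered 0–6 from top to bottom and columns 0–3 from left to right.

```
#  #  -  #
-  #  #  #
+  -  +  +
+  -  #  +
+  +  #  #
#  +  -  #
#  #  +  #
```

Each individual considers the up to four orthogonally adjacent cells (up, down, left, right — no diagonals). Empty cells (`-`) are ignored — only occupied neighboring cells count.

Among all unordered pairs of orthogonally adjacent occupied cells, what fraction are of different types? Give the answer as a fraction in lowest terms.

11/28

Scan each occupied cell's neighbors to the right and below so each pair is counted once.
From row 0: 0 unlike of 3 pairs (running 0/3).
From row 1: 2 unlike of 4 pairs (running 2/7).
From row 2: 1 unlike of 4 pairs (running 3/11).
From row 3: 2 unlike of 4 pairs (running 5/15).
From row 4: 2 unlike of 6 pairs (running 7/21).
From row 5: 2 unlike of 4 pairs (running 9/25).
From row 6: 2 unlike of 3 pairs (running 11/28).
Total adjacent occupied pairs: 28; unlike-type pairs: 11.
11/28 is already in lowest terms.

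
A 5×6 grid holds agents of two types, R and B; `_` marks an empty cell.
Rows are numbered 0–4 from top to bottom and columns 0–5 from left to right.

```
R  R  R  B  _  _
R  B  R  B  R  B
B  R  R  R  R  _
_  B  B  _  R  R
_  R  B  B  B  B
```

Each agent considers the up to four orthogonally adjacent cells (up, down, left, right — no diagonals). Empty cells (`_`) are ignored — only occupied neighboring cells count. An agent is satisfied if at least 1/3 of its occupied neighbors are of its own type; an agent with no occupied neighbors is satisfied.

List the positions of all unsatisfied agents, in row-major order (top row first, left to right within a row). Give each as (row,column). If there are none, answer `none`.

(1,1), (1,3), (1,5), (2,0), (2,1), (4,1)

Row 0: (0,0)R 2/2 ok · (0,1)R 2/3 ok · (0,2)R 2/3 ok · (0,3)B 1/2 ok
Row 1: (1,0)R 1/3 ok · (1,1)B 0/4 unhappy · (1,2)R 2/4 ok · (1,3)B 1/4 unhappy · (1,4)R 1/3 ok · (1,5)B 0/1 unhappy
Row 2: (2,0)B 0/2 unhappy · (2,1)R 1/4 unhappy · (2,2)R 3/4 ok · (2,3)R 2/3 ok · (2,4)R 3/3 ok
Row 3: (3,1)B 1/3 ok · (3,2)B 2/3 ok · (3,4)R 2/3 ok · (3,5)R 1/2 ok
Row 4: (4,1)R 0/2 unhappy · (4,2)B 2/3 ok · (4,3)B 2/2 ok · (4,4)B 2/3 ok · (4,5)B 1/2 ok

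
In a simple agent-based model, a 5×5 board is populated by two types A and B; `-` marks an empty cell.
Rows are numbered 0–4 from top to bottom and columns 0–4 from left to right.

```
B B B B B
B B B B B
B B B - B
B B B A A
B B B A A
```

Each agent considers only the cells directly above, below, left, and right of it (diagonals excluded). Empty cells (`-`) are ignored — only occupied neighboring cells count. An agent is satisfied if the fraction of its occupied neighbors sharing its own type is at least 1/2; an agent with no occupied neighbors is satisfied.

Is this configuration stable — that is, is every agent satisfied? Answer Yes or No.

Row 0: (0,0)B 2/2 ok · (0,1)B 3/3 ok · (0,2)B 3/3 ok · (0,3)B 3/3 ok · (0,4)B 2/2 ok
Row 1: (1,0)B 3/3 ok · (1,1)B 4/4 ok · (1,2)B 4/4 ok · (1,3)B 3/3 ok · (1,4)B 3/3 ok
Row 2: (2,0)B 3/3 ok · (2,1)B 4/4 ok · (2,2)B 3/3 ok · (2,4)B 1/2 ok
Row 3: (3,0)B 3/3 ok · (3,1)B 4/4 ok · (3,2)B 3/4 ok · (3,3)A 2/3 ok · (3,4)A 2/3 ok
Row 4: (4,0)B 2/2 ok · (4,1)B 3/3 ok · (4,2)B 2/3 ok · (4,3)A 2/3 ok · (4,4)A 2/2 ok
All meet the threshold, so the configuration is stable.

Yes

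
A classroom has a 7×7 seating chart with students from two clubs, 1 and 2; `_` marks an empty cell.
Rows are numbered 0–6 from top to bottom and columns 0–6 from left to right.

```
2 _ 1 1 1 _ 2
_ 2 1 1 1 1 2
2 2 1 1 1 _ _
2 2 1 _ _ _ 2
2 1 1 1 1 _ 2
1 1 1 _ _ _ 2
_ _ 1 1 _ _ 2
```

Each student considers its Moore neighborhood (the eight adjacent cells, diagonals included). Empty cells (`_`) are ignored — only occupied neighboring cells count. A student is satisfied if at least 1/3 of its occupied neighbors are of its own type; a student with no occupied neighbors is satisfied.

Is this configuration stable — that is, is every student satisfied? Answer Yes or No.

Yes

Row 0: (0,0)2 1/1 ✓ · (0,2)1 3/4 ✓ · (0,3)1 5/5 ✓ · (0,4)1 4/4 ✓ · (0,6)2 1/2 ✓
Row 1: (1,1)2 3/6 ✓ · (1,2)1 5/7 ✓ · (1,3)1 8/8 ✓ · (1,4)1 6/6 ✓ · (1,5)1 3/5 ✓ · (1,6)2 1/2 ✓
Row 2: (2,0)2 4/4 ✓ · (2,1)2 4/7 ✓ · (2,2)1 4/7 ✓ · (2,3)1 6/6 ✓ · (2,4)1 4/4 ✓
Row 3: (3,0)2 4/5 ✓ · (3,1)2 4/8 ✓ · (3,2)1 5/7 ✓ · (3,6)2 1/1 ✓
Row 4: (4,0)2 2/5 ✓ · (4,1)1 5/8 ✓ · (4,2)1 5/6 ✓ · (4,3)1 4/4 ✓ · (4,4)1 1/1 ✓ · (4,6)2 2/2 ✓
Row 5: (5,0)1 2/3 ✓ · (5,1)1 5/6 ✓ · (5,2)1 6/6 ✓ · (5,6)2 2/2 ✓
Row 6: (6,2)1 3/3 ✓ · (6,3)1 2/2 ✓ · (6,6)2 1/1 ✓
All meet the threshold, so the configuration is stable.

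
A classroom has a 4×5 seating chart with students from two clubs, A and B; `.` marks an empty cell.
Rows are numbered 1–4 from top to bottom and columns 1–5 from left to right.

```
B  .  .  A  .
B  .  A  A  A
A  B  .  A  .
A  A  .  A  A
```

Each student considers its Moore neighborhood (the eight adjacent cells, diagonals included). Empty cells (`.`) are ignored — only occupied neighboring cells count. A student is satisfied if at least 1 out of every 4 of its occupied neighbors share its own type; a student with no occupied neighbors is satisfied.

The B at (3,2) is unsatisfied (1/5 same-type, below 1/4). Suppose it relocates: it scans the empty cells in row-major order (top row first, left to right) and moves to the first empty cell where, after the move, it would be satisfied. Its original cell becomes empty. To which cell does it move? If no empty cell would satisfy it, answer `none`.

(1,2)

Vacating (3,2). Empty cells in order:
  (1,2): 2/3 same-type → satisfied — stop here.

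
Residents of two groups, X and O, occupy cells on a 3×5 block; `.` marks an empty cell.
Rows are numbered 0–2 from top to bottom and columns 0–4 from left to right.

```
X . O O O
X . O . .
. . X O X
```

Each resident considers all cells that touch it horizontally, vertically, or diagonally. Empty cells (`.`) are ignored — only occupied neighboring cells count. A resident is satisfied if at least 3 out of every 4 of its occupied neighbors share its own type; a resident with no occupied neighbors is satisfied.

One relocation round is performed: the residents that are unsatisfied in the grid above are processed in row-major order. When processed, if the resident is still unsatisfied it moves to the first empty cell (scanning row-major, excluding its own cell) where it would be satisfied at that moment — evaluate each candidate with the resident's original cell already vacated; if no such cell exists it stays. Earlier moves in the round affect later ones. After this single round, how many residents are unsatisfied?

Initially unsatisfied (in order): (2,2), (2,3), (2,4).
  (2,2) → (2,0).
  (2,3) → (1,3).
  (2,4): no empty cell satisfies it; stays.
Resulting grid:
X . O O O
X . O O .
X . . . X
Unsatisfied now: (2,4).

1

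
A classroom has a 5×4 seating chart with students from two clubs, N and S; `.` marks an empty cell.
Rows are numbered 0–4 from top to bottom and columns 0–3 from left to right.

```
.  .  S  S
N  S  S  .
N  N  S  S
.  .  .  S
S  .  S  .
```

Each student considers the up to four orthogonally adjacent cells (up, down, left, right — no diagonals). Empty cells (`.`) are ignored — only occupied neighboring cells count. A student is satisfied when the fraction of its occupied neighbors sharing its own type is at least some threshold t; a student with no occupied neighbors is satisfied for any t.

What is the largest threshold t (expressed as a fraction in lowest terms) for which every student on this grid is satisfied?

(0,2)S 2/2
(0,3)S 1/1
(1,0)N 1/2
(1,1)S 1/3
(1,2)S 3/3
(2,0)N 2/2
(2,1)N 1/3
(2,2)S 2/3
(2,3)S 2/2
(3,3)S 1/1
(4,0)S — no occupied neighbors
(4,2)S — no occupied neighbors
The smallest same-type fraction is 1/3 at (1,1), which reduces to 1/3. Any threshold above that leaves this student unsatisfied.

1/3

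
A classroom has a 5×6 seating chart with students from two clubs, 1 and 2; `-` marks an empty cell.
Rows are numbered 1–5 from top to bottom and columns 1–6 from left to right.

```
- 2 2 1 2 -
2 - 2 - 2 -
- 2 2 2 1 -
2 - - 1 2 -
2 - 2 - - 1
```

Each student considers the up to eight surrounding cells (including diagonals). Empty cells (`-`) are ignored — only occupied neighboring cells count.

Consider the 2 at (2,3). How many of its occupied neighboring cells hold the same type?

5

Occupied neighbors of (2,3): (1,2)=2, (1,3)=2, (1,4)=1, (3,2)=2, (3,3)=2, (3,4)=2.
Same type (2): 5 of 6.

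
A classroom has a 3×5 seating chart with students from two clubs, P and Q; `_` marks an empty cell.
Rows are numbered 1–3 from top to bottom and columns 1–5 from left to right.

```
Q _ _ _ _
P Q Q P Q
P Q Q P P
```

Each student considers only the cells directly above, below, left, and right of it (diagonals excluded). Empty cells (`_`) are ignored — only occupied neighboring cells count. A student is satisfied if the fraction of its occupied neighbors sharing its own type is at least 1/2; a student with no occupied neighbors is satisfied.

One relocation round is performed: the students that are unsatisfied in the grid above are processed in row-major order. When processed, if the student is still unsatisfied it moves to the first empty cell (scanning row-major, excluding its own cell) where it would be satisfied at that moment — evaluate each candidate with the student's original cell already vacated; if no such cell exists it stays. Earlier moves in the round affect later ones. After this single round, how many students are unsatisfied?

0

Initially unsatisfied (in order): (1,1), (2,1), (2,4), (2,5).
  (1,1) → (1,2).
  (2,1): now satisfied by earlier moves; stays.
  (2,4) → (1,1).
  (2,5) → (1,3).
Resulting grid:
P Q Q _ _
P Q Q _ _
P Q Q P P
All satisfied now.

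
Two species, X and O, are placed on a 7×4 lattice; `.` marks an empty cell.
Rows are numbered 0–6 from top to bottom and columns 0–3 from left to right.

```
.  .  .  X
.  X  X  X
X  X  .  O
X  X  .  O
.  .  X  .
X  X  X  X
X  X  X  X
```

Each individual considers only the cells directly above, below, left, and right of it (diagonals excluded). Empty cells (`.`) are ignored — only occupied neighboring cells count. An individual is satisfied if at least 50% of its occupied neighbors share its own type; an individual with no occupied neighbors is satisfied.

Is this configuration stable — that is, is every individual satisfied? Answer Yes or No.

Yes

Row 0: (0,3)X 1/1 ok
Row 1: (1,1)X 2/2 ok · (1,2)X 2/2 ok · (1,3)X 2/3 ok
Row 2: (2,0)X 2/2 ok · (2,1)X 3/3 ok · (2,3)O 1/2 ok
Row 3: (3,0)X 2/2 ok · (3,1)X 2/2 ok · (3,3)O 1/1 ok
Row 4: (4,2)X 1/1 ok
Row 5: (5,0)X 2/2 ok · (5,1)X 3/3 ok · (5,2)X 4/4 ok · (5,3)X 2/2 ok
Row 6: (6,0)X 2/2 ok · (6,1)X 3/3 ok · (6,2)X 3/3 ok · (6,3)X 2/2 ok
All meet the threshold, so the configuration is stable.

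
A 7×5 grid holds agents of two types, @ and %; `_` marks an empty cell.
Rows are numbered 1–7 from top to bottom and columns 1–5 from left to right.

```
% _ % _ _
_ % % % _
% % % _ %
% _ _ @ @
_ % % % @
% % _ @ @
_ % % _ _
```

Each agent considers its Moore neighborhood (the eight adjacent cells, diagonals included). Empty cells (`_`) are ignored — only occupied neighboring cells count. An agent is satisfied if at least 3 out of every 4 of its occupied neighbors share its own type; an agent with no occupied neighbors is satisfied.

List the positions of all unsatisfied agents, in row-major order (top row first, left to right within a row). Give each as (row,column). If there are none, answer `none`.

Row 1: (1,1)% 1/1 satisfied · (1,3)% 3/3 satisfied
Row 2: (2,2)% 6/6 satisfied · (2,3)% 5/5 satisfied · (2,4)% 4/4 satisfied
Row 3: (3,1)% 3/3 satisfied · (3,2)% 5/5 satisfied · (3,3)% 4/5 satisfied · (3,5)% 1/3 not
Row 4: (4,1)% 3/3 satisfied · (4,4)@ 2/6 not · (4,5)@ 2/4 not
Row 5: (5,2)% 4/4 satisfied · (5,3)% 3/5 not · (5,4)% 1/6 not · (5,5)@ 4/5 satisfied
Row 6: (6,1)% 3/3 satisfied · (6,2)% 5/5 satisfied · (6,4)@ 2/5 not · (6,5)@ 2/3 not
Row 7: (7,2)% 3/3 satisfied · (7,3)% 2/3 not

(3,5), (4,4), (4,5), (5,3), (5,4), (6,4), (6,5), (7,3)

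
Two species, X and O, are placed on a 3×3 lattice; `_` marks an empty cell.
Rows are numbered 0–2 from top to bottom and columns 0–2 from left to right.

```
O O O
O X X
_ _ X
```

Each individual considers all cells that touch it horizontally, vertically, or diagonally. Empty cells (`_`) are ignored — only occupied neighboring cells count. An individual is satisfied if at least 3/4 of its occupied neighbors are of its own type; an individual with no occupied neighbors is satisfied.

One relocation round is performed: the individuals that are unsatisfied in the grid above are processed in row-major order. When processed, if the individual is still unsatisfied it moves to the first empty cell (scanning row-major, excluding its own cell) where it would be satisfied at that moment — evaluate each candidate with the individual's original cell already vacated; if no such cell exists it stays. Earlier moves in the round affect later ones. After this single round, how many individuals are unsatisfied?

Initially unsatisfied (in order): (0,0), (0,1), (0,2), (1,0), (1,1), (1,2).
  (0,0): no empty cell satisfies it; stays.
  (0,1): no empty cell satisfies it; stays.
  (0,2): no empty cell satisfies it; stays.
  (1,0): no empty cell satisfies it; stays.
  (1,1): no empty cell satisfies it; stays.
  (1,2): no empty cell satisfies it; stays.
Resulting grid:
O O O
O X X
_ _ X
Unsatisfied now: (0,0), (0,1), (0,2), (1,0), (1,1), (1,2).

6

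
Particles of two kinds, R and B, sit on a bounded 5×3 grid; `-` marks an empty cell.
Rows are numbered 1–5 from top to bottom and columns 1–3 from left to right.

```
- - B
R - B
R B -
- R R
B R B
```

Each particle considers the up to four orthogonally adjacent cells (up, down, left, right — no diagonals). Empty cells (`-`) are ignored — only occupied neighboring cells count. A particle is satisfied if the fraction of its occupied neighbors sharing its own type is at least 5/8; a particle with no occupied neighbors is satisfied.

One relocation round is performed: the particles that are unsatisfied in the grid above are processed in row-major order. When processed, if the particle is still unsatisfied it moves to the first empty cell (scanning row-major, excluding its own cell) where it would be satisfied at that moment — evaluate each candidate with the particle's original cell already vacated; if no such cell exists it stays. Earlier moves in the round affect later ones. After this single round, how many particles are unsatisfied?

Initially unsatisfied (in order): (3,1), (3,2), (4,3), (5,1), (5,2), (5,3).
  (3,1) → (1,1).
  (3,2): no empty cell satisfies it; stays.
  (4,3): no empty cell satisfies it; stays.
  (5,1) → (2,2).
  (5,2) → (4,1).
  (5,3) → (1,2).
Resulting grid:
R B B
R B B
- B -
R R R
- - -
Unsatisfied now: (1,1), (2,1), (3,2).

3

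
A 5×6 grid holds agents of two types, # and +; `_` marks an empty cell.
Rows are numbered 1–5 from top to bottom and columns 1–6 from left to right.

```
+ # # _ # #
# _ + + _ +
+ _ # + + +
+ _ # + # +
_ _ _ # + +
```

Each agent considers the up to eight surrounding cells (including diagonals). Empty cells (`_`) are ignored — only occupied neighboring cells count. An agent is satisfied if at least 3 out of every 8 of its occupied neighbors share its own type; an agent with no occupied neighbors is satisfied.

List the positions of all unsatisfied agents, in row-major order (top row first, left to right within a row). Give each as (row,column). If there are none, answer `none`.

Row 1: (1,1)+ 0/2 not · (1,2)# 2/4 satisfied · (1,3)# 1/3 not · (1,5)# 1/3 not · (1,6)# 1/2 satisfied
Row 2: (2,1)# 1/3 not · (2,3)+ 2/5 satisfied · (2,4)+ 3/6 satisfied · (2,6)+ 2/4 satisfied
Row 3: (3,1)+ 1/2 satisfied · (3,3)# 1/5 not · (3,4)+ 4/7 satisfied · (3,5)+ 6/7 satisfied · (3,6)+ 3/4 satisfied
Row 4: (4,1)+ 1/1 satisfied · (4,3)# 2/4 satisfied · (4,4)+ 3/7 satisfied · (4,5)# 1/8 not · (4,6)+ 4/5 satisfied
Row 5: (5,4)# 2/4 satisfied · (5,5)+ 3/5 satisfied · (5,6)+ 2/3 satisfied

(1,1), (1,3), (1,5), (2,1), (3,3), (4,5)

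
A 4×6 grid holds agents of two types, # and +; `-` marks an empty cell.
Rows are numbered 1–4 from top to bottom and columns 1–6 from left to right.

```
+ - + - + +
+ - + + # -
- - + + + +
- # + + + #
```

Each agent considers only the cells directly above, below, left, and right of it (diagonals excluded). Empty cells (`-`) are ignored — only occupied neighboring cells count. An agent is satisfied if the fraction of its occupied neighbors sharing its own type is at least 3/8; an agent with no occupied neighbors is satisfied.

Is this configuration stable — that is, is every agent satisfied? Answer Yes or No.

No

(1,1)+ 1/1 ✓
(1,3)+ 1/1 ✓
(1,5)+ 1/2 ✓
(1,6)+ 1/1 ✓
(2,1)+ 1/1 ✓
(2,3)+ 3/3 ✓
(2,4)+ 2/3 ✓
(2,5)# 0/3 ✗
(3,3)+ 3/3 ✓
(3,4)+ 4/4 ✓
(3,5)+ 3/4 ✓
(3,6)+ 1/2 ✓
(4,2)# 0/1 ✗
(4,3)+ 2/3 ✓
(4,4)+ 3/3 ✓
(4,5)+ 2/3 ✓
(4,6)# 0/2 ✗
For instance (2,5) has only 0/3 same-type neighbors, below 3/8.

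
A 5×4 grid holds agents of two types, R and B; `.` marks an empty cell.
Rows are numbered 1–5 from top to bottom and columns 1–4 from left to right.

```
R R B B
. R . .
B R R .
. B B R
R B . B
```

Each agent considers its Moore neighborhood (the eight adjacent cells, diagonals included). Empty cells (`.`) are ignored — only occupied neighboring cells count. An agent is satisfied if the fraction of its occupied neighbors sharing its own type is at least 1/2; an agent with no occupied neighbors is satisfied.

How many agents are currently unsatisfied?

5

(1,1)R 2/2 ok
(1,2)R 2/3 ok
(1,3)B 1/3 unhappy
(1,4)B 1/1 ok
(2,2)R 4/6 ok
(3,1)B 1/3 unhappy
(3,2)R 2/5 unhappy
(3,3)R 3/5 ok
(4,2)B 3/6 ok
(4,3)B 3/6 ok
(4,4)R 1/3 unhappy
(5,1)R 0/2 unhappy
(5,2)B 2/3 ok
(5,4)B 1/2 ok
Unsatisfied: (1,3), (3,1), (3,2), (4,4), (5,1) — 5 in total.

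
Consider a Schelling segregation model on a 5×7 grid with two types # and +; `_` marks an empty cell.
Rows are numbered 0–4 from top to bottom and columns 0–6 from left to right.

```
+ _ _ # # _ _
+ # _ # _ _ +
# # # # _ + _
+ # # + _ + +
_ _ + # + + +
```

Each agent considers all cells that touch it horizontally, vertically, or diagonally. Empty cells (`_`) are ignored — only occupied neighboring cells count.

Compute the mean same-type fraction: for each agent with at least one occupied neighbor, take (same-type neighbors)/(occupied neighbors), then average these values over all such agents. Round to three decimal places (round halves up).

(0,0)+ 1/2
(0,3)# 2/2
(0,4)# 2/2
(1,0)+ 1/4
(1,1)# 3/5
(1,3)# 4/4
(1,6)+ 1/1
(2,0)# 3/5
(2,1)# 5/7
(2,2)# 6/7
(2,3)# 3/4
(2,5)+ 3/3
(3,0)+ 0/3
(3,1)# 4/6
(3,2)# 5/7
(3,3)+ 2/6
(3,5)+ 5/5
(3,6)+ 4/4
(4,2)+ 1/4
(4,3)# 1/4
(4,4)+ 3/4
(4,5)+ 4/4
(4,6)+ 3/3
Sum over 23 agents: 1/2 + 2/2 + 2/2 + 1/4 + 3/5 + 4/4 + 1/1 + 3/5 + 5/7 + 6/7 + 3/4 + 3/3 + 0/3 + 4/6 + 5/7 + 2/6 + 5/5 + 4/4 + 1/4 + 1/4 + 3/4 + 4/4 + 3/3 = 2273/140; mean = 2273/140 ÷ 23 = 2273/3220 = 0.705900… → 0.706.

0.706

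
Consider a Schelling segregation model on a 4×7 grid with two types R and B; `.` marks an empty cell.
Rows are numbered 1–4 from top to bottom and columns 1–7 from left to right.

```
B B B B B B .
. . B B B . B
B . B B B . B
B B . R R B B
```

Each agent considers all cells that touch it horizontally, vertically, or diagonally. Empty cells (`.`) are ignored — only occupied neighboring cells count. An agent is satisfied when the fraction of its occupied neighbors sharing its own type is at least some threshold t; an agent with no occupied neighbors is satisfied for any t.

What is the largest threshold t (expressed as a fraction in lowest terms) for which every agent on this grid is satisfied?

1/4

Row 1: (1,1)B 1/1 · (1,2)B 3/3 · (1,3)B 4/4 · (1,4)B 5/5 · (1,5)B 4/4 · (1,6)B 3/3
Row 2: (2,3)B 6/6 · (2,4)B 8/8 · (2,5)B 6/6 · (2,7)B 2/2
Row 3: (3,1)B 2/2 · (3,3)B 4/5 · (3,4)B 5/7 · (3,5)B 4/6 · (3,7)B 3/3
Row 4: (4,1)B 2/2 · (4,2)B 3/3 · (4,4)R 1/4 · (4,5)R 1/4 · (4,6)B 3/4 · (4,7)B 2/2
The smallest same-type fraction is 1/4 at (4,4), which reduces to 1/4. Any threshold above that leaves this agent unsatisfied.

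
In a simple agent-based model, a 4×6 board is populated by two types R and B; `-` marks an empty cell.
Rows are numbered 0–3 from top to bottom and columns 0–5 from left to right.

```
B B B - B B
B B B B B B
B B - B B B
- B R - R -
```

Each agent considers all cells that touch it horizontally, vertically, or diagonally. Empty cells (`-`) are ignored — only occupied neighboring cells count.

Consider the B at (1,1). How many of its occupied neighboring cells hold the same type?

Occupied neighbors of (1,1): (0,0)=B, (0,1)=B, (0,2)=B, (1,0)=B, (1,2)=B, (2,0)=B, (2,1)=B.
Same type (B): 7 of 7.

7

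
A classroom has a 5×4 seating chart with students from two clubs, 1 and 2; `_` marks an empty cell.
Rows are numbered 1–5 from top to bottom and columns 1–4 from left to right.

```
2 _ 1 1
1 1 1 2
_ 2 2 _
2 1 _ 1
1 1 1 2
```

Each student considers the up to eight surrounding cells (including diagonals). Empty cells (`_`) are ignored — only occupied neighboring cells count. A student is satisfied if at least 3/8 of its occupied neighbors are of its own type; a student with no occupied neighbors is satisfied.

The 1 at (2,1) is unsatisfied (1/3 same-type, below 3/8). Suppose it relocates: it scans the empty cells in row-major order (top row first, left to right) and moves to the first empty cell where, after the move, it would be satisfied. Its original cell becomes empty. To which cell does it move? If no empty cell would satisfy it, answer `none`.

Vacating (2,1). Empty cells in order:
  (1,2): 3/4 same-type → satisfied — stop here.

(1,2)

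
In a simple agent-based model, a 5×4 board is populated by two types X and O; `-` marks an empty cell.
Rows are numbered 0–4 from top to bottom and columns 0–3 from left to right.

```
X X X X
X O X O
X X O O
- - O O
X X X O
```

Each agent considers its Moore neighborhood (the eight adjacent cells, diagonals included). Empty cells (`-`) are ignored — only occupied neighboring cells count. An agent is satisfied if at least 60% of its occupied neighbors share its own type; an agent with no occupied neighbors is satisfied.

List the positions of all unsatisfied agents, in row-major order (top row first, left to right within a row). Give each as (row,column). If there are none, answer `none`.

Row 0: (0,0)X 2/3 ok · (0,1)X 4/5 ok · (0,2)X 3/5 ok · (0,3)X 2/3 ok
Row 1: (1,0)X 4/5 ok · (1,1)O 1/8 unhappy · (1,2)X 4/8 unhappy · (1,3)O 2/5 unhappy
Row 2: (2,0)X 2/3 ok · (2,1)X 3/6 unhappy · (2,2)O 5/7 ok · (2,3)O 4/5 ok
Row 3: (3,2)O 4/7 unhappy · (3,3)O 4/5 ok
Row 4: (4,0)X 1/1 ok · (4,1)X 2/3 ok · (4,2)X 1/4 unhappy · (4,3)O 2/3 ok

(1,1), (1,2), (1,3), (2,1), (3,2), (4,2)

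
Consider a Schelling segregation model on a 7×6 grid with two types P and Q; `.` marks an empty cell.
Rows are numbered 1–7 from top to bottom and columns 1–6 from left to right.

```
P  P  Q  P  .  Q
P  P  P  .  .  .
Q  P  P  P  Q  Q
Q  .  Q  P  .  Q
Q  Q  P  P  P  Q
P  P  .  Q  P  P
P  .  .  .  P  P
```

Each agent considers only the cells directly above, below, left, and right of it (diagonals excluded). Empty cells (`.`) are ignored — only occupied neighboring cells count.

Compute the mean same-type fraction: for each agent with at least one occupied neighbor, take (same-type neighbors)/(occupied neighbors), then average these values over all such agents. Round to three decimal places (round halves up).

0.621

Row 1: (1,1)P 2/2 · (1,2)P 2/3 · (1,3)Q 0/3 · (1,4)P 0/1 · (1,6)Q — no occupied neighbors
Row 2: (2,1)P 2/3 · (2,2)P 4/4 · (2,3)P 2/3
Row 3: (3,1)Q 1/3 · (3,2)P 2/3 · (3,3)P 3/4 · (3,4)P 2/3 · (3,5)Q 1/2 · (3,6)Q 2/2
Row 4: (4,1)Q 2/2 · (4,3)Q 0/3 · (4,4)P 2/3 · (4,6)Q 2/2
Row 5: (5,1)Q 2/3 · (5,2)Q 1/3 · (5,3)P 1/3 · (5,4)P 3/4 · (5,5)P 2/3 · (5,6)Q 1/3
Row 6: (6,1)P 2/3 · (6,2)P 1/2 · (6,4)Q 0/2 · (6,5)P 3/4 · (6,6)P 2/3
Row 7: (7,1)P 1/1 · (7,5)P 2/2 · (7,6)P 2/2
Sum over 31 agents: 2/2 + 2/3 + 0/3 + 0/1 + 2/3 + 4/4 + 2/3 + 1/3 + 2/3 + 3/4 + 2/3 + 1/2 + 2/2 + 2/2 + 0/3 + 2/3 + 2/2 + 2/3 + 1/3 + 1/3 + 3/4 + 2/3 + 1/3 + 2/3 + 1/2 + 0/2 + 3/4 + 2/3 + 1/1 + 2/2 + 2/2 = 77/4; mean = 77/4 ÷ 31 = 77/124 = 0.620967… → 0.621.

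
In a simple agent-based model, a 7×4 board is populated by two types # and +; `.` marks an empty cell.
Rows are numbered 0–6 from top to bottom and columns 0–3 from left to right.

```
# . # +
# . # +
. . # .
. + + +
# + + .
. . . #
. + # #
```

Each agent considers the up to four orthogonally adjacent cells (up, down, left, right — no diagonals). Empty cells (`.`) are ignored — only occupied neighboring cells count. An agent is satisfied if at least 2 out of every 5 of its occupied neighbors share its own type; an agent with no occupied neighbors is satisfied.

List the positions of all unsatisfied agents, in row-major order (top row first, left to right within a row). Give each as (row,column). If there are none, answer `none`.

(0,0)# 1/1 ✓
(0,2)# 1/2 ✓
(0,3)+ 1/2 ✓
(1,0)# 1/1 ✓
(1,2)# 2/3 ✓
(1,3)+ 1/2 ✓
(2,2)# 1/2 ✓
(3,1)+ 2/2 ✓
(3,2)+ 3/4 ✓
(3,3)+ 1/1 ✓
(4,0)# 0/1 ✗
(4,1)+ 2/3 ✓
(4,2)+ 2/2 ✓
(5,3)# 1/1 ✓
(6,1)+ 0/1 ✗
(6,2)# 1/2 ✓
(6,3)# 2/2 ✓

(4,0), (6,1)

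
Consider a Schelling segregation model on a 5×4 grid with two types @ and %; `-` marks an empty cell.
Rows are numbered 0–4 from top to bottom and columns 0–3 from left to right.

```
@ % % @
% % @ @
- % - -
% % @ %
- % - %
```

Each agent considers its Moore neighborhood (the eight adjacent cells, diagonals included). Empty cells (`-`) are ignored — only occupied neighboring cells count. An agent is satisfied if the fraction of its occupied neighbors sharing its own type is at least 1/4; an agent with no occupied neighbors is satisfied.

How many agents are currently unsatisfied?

(0,0)@ 0/3 not
(0,1)% 3/5 satisfied
(0,2)% 2/5 satisfied
(0,3)@ 2/3 satisfied
(1,0)% 3/4 satisfied
(1,1)% 4/6 satisfied
(1,2)@ 2/6 satisfied
(1,3)@ 2/3 satisfied
(2,1)% 4/6 satisfied
(3,0)% 3/3 satisfied
(3,1)% 3/4 satisfied
(3,2)@ 0/5 not
(3,3)% 1/2 satisfied
(4,1)% 2/3 satisfied
(4,3)% 1/2 satisfied
Unsatisfied: (0,0), (3,2) — 2 in total.

2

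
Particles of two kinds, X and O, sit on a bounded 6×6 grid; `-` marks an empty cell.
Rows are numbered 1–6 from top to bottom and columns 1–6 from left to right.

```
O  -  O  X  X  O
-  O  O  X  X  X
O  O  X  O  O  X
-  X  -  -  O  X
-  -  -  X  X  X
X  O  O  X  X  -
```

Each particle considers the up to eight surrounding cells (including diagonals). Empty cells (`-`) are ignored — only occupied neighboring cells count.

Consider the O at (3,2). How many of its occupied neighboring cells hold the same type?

Occupied neighbors of (3,2): (2,2)=O, (2,3)=O, (3,1)=O, (3,3)=X, (4,2)=X.
Same type (O): 3 of 5.

3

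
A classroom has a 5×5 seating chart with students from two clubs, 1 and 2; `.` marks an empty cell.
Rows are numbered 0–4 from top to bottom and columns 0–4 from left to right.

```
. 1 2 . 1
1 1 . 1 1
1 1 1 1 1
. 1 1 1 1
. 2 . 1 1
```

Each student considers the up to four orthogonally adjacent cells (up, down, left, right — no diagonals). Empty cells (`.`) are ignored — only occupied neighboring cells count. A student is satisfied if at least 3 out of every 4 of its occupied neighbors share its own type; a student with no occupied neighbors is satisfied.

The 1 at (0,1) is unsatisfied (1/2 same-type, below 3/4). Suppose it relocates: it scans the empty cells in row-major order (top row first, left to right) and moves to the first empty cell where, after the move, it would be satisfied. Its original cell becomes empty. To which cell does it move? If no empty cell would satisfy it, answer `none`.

Vacating (0,1). Empty cells in order:
  (0,0): 1/1 same-type → satisfied — stop here.

(0,0)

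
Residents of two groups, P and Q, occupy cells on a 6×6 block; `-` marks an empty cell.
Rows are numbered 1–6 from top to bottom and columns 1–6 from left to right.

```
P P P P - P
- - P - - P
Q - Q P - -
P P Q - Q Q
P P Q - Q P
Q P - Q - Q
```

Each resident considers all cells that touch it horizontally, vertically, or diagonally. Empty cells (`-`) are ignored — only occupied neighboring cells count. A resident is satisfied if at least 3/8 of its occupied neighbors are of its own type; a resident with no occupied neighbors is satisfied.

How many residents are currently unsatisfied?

Row 1: (1,1)P 1/1 ✓ · (1,2)P 3/3 ✓ · (1,3)P 3/3 ✓ · (1,4)P 2/2 ✓ · (1,6)P 1/1 ✓
Row 2: (2,3)P 4/5 ✓ · (2,6)P 1/1 ✓
Row 3: (3,1)Q 0/2 ✗ · (3,3)Q 1/4 ✗ · (3,4)P 1/4 ✗
Row 4: (4,1)P 3/4 ✓ · (4,2)P 3/7 ✓ · (4,3)Q 2/5 ✓ · (4,5)Q 2/4 ✓ · (4,6)Q 2/3 ✓
Row 5: (5,1)P 4/5 ✓ · (5,2)P 4/7 ✓ · (5,3)Q 2/5 ✓ · (5,5)Q 4/5 ✓ · (5,6)P 0/4 ✗
Row 6: (6,1)Q 0/3 ✗ · (6,2)P 2/4 ✓ · (6,4)Q 2/2 ✓ · (6,6)Q 1/2 ✓
Unsatisfied: (3,1), (3,3), (3,4), (5,6), (6,1) — 5 in total.

5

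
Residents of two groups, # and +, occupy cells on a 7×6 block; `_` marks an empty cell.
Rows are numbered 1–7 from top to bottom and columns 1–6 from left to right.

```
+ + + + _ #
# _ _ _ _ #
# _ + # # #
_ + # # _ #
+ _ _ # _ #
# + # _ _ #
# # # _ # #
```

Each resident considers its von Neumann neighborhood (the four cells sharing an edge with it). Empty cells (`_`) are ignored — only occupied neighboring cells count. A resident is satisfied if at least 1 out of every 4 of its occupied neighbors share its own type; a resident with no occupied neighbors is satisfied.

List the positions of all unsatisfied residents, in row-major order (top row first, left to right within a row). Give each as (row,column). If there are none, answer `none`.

(3,3), (4,2), (5,1), (6,2)

(1,1)+ 1/2 ✓
(1,2)+ 2/2 ✓
(1,3)+ 2/2 ✓
(1,4)+ 1/1 ✓
(1,6)# 1/1 ✓
(2,1)# 1/2 ✓
(2,6)# 2/2 ✓
(3,1)# 1/1 ✓
(3,3)+ 0/2 ✗
(3,4)# 2/3 ✓
(3,5)# 2/2 ✓
(3,6)# 3/3 ✓
(4,2)+ 0/1 ✗
(4,3)# 1/3 ✓
(4,4)# 3/3 ✓
(4,6)# 2/2 ✓
(5,1)+ 0/1 ✗
(5,4)# 1/1 ✓
(5,6)# 2/2 ✓
(6,1)# 1/3 ✓
(6,2)+ 0/3 ✗
(6,3)# 1/2 ✓
(6,6)# 2/2 ✓
(7,1)# 2/2 ✓
(7,2)# 2/3 ✓
(7,3)# 2/2 ✓
(7,5)# 1/1 ✓
(7,6)# 2/2 ✓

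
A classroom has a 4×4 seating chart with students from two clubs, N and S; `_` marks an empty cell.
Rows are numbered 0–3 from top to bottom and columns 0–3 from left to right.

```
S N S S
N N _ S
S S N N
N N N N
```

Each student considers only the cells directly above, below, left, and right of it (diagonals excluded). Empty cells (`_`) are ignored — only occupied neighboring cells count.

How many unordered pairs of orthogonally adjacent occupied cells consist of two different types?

9

Scan each occupied cell's neighbors to the right and below so each pair is counted once.
Row 0: S(0,0)–N(0,1)≠ S(0,0)–N(1,0)≠ N(0,1)–S(0,2)≠ N(0,1)–N(1,1)= S(0,2)–S(0,3)= S(0,3)–S(1,3)=  → 3/6 unlike.
Row 1: N(1,0)–N(1,1)= N(1,0)–S(2,0)≠ N(1,1)–S(2,1)≠ S(1,3)–N(2,3)≠  → 3/4 unlike.
Row 2: S(2,0)–S(2,1)= S(2,0)–N(3,0)≠ S(2,1)–N(2,2)≠ S(2,1)–N(3,1)≠ N(2,2)–N(2,3)= N(2,2)–N(3,2)= N(2,3)–N(3,3)=  → 3/7 unlike.
Row 3: N(3,0)–N(3,1)= N(3,1)–N(3,2)= N(3,2)–N(3,3)=  → 0/3 unlike.
Total adjacent occupied pairs: 20; unlike-type pairs: 9.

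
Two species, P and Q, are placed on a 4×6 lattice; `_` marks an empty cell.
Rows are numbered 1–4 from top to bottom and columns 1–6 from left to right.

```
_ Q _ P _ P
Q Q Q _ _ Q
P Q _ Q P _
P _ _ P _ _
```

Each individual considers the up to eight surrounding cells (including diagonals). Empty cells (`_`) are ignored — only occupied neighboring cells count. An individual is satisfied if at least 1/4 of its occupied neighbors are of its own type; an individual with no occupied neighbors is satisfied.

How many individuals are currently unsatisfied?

(1,2)Q 3/3 satisfied
(1,4)P 0/1 not
(1,6)P 0/1 not
(2,1)Q 3/4 satisfied
(2,2)Q 4/5 satisfied
(2,3)Q 4/5 satisfied
(2,6)Q 0/2 not
(3,1)P 1/4 satisfied
(3,2)Q 3/5 satisfied
(3,4)Q 1/3 satisfied
(3,5)P 1/3 satisfied
(4,1)P 1/2 satisfied
(4,4)P 1/2 satisfied
Unsatisfied: (1,4), (1,6), (2,6) — 3 in total.

3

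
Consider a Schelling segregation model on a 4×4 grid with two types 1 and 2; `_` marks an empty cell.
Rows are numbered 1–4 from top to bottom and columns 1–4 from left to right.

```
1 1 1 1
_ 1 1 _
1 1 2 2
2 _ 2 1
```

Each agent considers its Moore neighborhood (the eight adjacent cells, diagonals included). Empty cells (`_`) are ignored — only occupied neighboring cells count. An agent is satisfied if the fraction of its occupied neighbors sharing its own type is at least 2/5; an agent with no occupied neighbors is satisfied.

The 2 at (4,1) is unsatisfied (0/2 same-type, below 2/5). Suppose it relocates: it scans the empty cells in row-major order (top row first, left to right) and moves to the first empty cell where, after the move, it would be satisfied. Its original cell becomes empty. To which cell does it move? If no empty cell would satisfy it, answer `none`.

Vacating (4,1). Empty cells in order:
  (2,1): 0/5 same-type → still unsatisfied.
  (2,4): 2/5 same-type → satisfied — stop here.

(2,4)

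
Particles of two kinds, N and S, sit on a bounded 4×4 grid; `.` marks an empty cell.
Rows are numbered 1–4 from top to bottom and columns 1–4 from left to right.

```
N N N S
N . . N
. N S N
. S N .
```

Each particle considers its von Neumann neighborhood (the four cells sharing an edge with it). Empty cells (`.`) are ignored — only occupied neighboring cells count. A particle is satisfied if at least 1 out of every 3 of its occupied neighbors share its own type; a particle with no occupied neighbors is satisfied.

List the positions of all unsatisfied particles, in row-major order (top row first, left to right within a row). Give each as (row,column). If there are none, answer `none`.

Row 1: (1,1)N 2/2 satisfied · (1,2)N 2/2 satisfied · (1,3)N 1/2 satisfied · (1,4)S 0/2 not
Row 2: (2,1)N 1/1 satisfied · (2,4)N 1/2 satisfied
Row 3: (3,2)N 0/2 not · (3,3)S 0/3 not · (3,4)N 1/2 satisfied
Row 4: (4,2)S 0/2 not · (4,3)N 0/2 not

(1,4), (3,2), (3,3), (4,2), (4,3)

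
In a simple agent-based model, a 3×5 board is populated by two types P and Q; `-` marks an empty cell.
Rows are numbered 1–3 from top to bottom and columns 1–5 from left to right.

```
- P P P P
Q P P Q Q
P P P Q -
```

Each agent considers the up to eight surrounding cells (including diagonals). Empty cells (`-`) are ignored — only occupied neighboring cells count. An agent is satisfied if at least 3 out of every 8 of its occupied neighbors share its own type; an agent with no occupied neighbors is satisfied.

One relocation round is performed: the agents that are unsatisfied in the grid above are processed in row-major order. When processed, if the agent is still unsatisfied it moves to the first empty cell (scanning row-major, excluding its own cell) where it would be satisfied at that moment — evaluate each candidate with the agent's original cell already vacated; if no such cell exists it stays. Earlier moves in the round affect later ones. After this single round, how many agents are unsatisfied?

Initially unsatisfied (in order): (1,5), (2,1), (2,4).
  (1,5) → (1,1).
  (2,1) → (1,5).
  (2,4): now satisfied by earlier moves; stays.
Resulting grid:
P P P P Q
- P P Q Q
P P P Q -
All satisfied now.

0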